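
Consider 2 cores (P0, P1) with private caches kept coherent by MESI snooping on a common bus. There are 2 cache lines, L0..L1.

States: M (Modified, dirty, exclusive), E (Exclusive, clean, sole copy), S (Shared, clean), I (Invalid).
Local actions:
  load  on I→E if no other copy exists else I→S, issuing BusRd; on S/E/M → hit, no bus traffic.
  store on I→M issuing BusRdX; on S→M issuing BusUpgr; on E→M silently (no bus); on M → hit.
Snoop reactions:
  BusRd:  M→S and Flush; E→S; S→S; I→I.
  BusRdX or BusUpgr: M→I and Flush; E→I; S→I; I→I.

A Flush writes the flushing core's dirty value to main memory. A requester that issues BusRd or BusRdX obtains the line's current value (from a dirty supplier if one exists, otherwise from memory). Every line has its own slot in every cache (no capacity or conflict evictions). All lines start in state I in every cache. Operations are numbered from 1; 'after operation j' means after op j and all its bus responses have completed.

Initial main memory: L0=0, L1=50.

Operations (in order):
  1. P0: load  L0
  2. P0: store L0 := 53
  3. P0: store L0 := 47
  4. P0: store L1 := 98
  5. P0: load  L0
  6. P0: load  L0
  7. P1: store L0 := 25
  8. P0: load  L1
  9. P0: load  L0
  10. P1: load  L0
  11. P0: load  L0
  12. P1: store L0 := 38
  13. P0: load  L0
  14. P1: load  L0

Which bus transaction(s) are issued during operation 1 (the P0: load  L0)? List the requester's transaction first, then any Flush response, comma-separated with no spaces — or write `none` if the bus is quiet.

bus = BusRd

1. P0: load  L0  bus=[BusRd]  L0: P0=E P1=I  mem[L0]=0
2. P0: store L0 := 53  bus=[-]  L0: P0=M P1=I  mem[L0]=0
3. P0: store L0 := 47  bus=[-]  L0: P0=M P1=I  mem[L0]=0
4. P0: store L1 := 98  bus=[BusRdX]  L1: P0=M P1=I  mem[L1]=50
5. P0: load  L0  bus=[-]  L0: P0=M P1=I  mem[L0]=0
6. P0: load  L0  bus=[-]  L0: P0=M P1=I  mem[L0]=0
7. P1: store L0 := 25  bus=[BusRdX,Flush]  L0: P0=I P1=M  mem[L0]=47
8. P0: load  L1  bus=[-]  L1: P0=M P1=I  mem[L1]=50
9. P0: load  L0  bus=[BusRd,Flush]  L0: P0=S P1=S  mem[L0]=25
10. P1: load  L0  bus=[-]  L0: P0=S P1=S  mem[L0]=25
11. P0: load  L0  bus=[-]  L0: P0=S P1=S  mem[L0]=25
12. P1: store L0 := 38  bus=[BusUpgr]  L0: P0=I P1=M  mem[L0]=25
13. P0: load  L0  bus=[BusRd,Flush]  L0: P0=S P1=S  mem[L0]=38
14. P1: load  L0  bus=[-]  L0: P0=S P1=S  mem[L0]=38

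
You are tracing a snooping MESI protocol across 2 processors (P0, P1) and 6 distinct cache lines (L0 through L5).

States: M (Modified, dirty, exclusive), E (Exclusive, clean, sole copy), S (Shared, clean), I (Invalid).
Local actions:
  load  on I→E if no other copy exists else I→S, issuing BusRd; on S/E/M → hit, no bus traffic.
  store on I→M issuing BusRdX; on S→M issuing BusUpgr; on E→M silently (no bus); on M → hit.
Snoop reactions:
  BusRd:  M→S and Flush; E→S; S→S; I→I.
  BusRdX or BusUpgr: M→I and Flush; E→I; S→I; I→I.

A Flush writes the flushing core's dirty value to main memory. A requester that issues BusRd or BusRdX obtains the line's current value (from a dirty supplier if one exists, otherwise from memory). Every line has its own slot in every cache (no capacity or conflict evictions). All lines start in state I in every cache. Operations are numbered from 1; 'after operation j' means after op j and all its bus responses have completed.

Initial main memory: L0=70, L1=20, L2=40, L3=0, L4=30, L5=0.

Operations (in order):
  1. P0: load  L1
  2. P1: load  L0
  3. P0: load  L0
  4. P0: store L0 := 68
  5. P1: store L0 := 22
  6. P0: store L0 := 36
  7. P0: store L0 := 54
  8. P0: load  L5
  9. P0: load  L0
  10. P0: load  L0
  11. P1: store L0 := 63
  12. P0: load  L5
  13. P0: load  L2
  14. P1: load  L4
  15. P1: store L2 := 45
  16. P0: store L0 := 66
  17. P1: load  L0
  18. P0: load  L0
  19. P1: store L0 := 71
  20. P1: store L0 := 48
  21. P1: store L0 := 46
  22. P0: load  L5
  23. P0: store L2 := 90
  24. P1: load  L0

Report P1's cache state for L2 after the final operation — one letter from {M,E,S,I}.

[1] P0: load  L1 | P0:E(20), P1:I | bus: BusRd
[2] P1: load  L0 | P0:I, P1:E(70) | bus: BusRd
[3] P0: load  L0 | P0:S(70), P1:S(70) | bus: BusRd
[4] P0: store L0 := 68 | P0:M(68), P1:I | bus: BusUpgr
[5] P1: store L0 := 22 | P0:I, P1:M(22) | bus: BusRdX,Flush
[6] P0: store L0 := 36 | P0:M(36), P1:I | bus: BusRdX,Flush
[7] P0: store L0 := 54 | P0:M(54), P1:I | bus: none
[8] P0: load  L5 | P0:E(0), P1:I | bus: BusRd
[9] P0: load  L0 | P0:M(54), P1:I | bus: none
[10] P0: load  L0 | P0:M(54), P1:I | bus: none
[11] P1: store L0 := 63 | P0:I, P1:M(63) | bus: BusRdX,Flush
[12] P0: load  L5 | P0:E(0), P1:I | bus: none
[13] P0: load  L2 | P0:E(40), P1:I | bus: BusRd
[14] P1: load  L4 | P0:I, P1:E(30) | bus: BusRd
[15] P1: store L2 := 45 | P0:I, P1:M(45) | bus: BusRdX
[16] P0: store L0 := 66 | P0:M(66), P1:I | bus: BusRdX,Flush
[17] P1: load  L0 | P0:S(66), P1:S(66) | bus: BusRd,Flush
[18] P0: load  L0 | P0:S(66), P1:S(66) | bus: none
[19] P1: store L0 := 71 | P0:I, P1:M(71) | bus: BusUpgr
[20] P1: store L0 := 48 | P0:I, P1:M(48) | bus: none
[21] P1: store L0 := 46 | P0:I, P1:M(46) | bus: none
[22] P0: load  L5 | P0:E(0), P1:I | bus: none
[23] P0: store L2 := 90 | P0:M(90), P1:I | bus: BusRdX,Flush
[24] P1: load  L0 | P0:I, P1:M(46) | bus: none

state = I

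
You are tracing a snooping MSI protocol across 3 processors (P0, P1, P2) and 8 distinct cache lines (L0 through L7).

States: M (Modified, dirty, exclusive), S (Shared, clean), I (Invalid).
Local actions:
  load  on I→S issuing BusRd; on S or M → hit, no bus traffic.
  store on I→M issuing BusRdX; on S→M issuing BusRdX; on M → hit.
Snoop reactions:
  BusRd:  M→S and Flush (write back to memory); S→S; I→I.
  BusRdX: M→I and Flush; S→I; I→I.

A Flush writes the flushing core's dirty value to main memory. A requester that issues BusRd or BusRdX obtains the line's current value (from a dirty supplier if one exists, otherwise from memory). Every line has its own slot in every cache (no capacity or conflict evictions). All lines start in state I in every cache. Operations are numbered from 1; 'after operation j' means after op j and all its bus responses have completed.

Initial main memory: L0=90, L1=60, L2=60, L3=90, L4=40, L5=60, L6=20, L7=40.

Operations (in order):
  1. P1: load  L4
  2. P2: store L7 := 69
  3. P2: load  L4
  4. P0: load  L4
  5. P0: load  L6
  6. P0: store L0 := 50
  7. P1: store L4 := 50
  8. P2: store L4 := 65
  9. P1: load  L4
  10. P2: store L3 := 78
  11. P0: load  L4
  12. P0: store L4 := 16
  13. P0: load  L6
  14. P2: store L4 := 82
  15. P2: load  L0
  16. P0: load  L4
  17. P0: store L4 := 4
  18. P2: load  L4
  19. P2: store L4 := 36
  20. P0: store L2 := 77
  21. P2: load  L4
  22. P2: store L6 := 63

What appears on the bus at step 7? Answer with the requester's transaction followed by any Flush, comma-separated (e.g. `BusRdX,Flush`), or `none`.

bus = BusRdX

1. P1: load  L4  bus=[BusRd]  L4: P0=I P1=S P2=I  mem[L4]=40
2. P2: store L7 := 69  bus=[BusRdX]  L7: P0=I P1=I P2=M  mem[L7]=40
3. P2: load  L4  bus=[BusRd]  L4: P0=I P1=S P2=S  mem[L4]=40
4. P0: load  L4  bus=[BusRd]  L4: P0=S P1=S P2=S  mem[L4]=40
5. P0: load  L6  bus=[BusRd]  L6: P0=S P1=I P2=I  mem[L6]=20
6. P0: store L0 := 50  bus=[BusRdX]  L0: P0=M P1=I P2=I  mem[L0]=90
7. P1: store L4 := 50  bus=[BusRdX]  L4: P0=I P1=M P2=I  mem[L4]=40
8. P2: store L4 := 65  bus=[BusRdX,Flush]  L4: P0=I P1=I P2=M  mem[L4]=50
9. P1: load  L4  bus=[BusRd,Flush]  L4: P0=I P1=S P2=S  mem[L4]=65
10. P2: store L3 := 78  bus=[BusRdX]  L3: P0=I P1=I P2=M  mem[L3]=90
11. P0: load  L4  bus=[BusRd]  L4: P0=S P1=S P2=S  mem[L4]=65
12. P0: store L4 := 16  bus=[BusRdX]  L4: P0=M P1=I P2=I  mem[L4]=65
13. P0: load  L6  bus=[-]  L6: P0=S P1=I P2=I  mem[L6]=20
14. P2: store L4 := 82  bus=[BusRdX,Flush]  L4: P0=I P1=I P2=M  mem[L4]=16
15. P2: load  L0  bus=[BusRd,Flush]  L0: P0=S P1=I P2=S  mem[L0]=50
16. P0: load  L4  bus=[BusRd,Flush]  L4: P0=S P1=I P2=S  mem[L4]=82
17. P0: store L4 := 4  bus=[BusRdX]  L4: P0=M P1=I P2=I  mem[L4]=82
18. P2: load  L4  bus=[BusRd,Flush]  L4: P0=S P1=I P2=S  mem[L4]=4
19. P2: store L4 := 36  bus=[BusRdX]  L4: P0=I P1=I P2=M  mem[L4]=4
20. P0: store L2 := 77  bus=[BusRdX]  L2: P0=M P1=I P2=I  mem[L2]=60
21. P2: load  L4  bus=[-]  L4: P0=I P1=I P2=M  mem[L4]=4
22. P2: store L6 := 63  bus=[BusRdX]  L6: P0=I P1=I P2=M  mem[L6]=20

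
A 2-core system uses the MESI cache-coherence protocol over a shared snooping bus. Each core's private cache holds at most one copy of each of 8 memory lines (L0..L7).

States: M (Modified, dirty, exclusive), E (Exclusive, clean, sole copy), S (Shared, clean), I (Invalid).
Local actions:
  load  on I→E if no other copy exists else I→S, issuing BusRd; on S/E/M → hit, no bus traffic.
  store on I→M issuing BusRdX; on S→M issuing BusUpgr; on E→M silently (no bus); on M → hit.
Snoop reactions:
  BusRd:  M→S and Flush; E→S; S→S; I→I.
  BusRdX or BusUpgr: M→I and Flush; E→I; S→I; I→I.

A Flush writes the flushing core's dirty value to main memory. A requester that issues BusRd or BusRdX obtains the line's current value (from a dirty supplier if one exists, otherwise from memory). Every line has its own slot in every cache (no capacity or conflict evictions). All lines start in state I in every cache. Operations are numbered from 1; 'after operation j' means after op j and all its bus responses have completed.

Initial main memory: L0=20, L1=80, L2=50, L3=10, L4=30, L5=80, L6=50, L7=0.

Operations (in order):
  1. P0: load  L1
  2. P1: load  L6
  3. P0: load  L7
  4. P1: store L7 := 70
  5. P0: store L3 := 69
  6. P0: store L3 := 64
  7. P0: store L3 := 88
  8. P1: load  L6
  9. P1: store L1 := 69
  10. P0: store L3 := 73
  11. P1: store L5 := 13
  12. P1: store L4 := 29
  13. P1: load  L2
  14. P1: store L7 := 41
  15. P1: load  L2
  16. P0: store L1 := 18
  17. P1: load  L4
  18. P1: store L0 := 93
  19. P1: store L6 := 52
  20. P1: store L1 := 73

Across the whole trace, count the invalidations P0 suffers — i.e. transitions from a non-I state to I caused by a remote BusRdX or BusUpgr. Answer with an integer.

  op1 P0: load  L1 → E/I on L1; bus BusRd; mem=80
  op2 P1: load  L6 → I/E on L6; bus BusRd; mem=50
  op3 P0: load  L7 → E/I on L7; bus BusRd; mem=0
  op4 P1: store L7 := 70 → I/M on L7; bus BusRdX; mem=0
  op5 P0: store L3 := 69 → M/I on L3; bus BusRdX; mem=10
  op6 P0: store L3 := 64 → M/I on L3; bus (none); mem=10
  op7 P0: store L3 := 88 → M/I on L3; bus (none); mem=10
  op8 P1: load  L6 → I/E on L6; bus (none); mem=50
  op9 P1: store L1 := 69 → I/M on L1; bus BusRdX; mem=80
  op10 P0: store L3 := 73 → M/I on L3; bus (none); mem=10
  op11 P1: store L5 := 13 → I/M on L5; bus BusRdX; mem=80
  op12 P1: store L4 := 29 → I/M on L4; bus BusRdX; mem=30
  op13 P1: load  L2 → I/E on L2; bus BusRd; mem=50
  op14 P1: store L7 := 41 → I/M on L7; bus (none); mem=0
  op15 P1: load  L2 → I/E on L2; bus (none); mem=50
  op16 P0: store L1 := 18 → M/I on L1; bus BusRdX Flush; mem=69
  op17 P1: load  L4 → I/M on L4; bus (none); mem=30
  op18 P1: store L0 := 93 → I/M on L0; bus BusRdX; mem=20
  op19 P1: store L6 := 52 → I/M on L6; bus (none); mem=50
  op20 P1: store L1 := 73 → I/M on L1; bus BusRdX Flush; mem=18

invalidations = 3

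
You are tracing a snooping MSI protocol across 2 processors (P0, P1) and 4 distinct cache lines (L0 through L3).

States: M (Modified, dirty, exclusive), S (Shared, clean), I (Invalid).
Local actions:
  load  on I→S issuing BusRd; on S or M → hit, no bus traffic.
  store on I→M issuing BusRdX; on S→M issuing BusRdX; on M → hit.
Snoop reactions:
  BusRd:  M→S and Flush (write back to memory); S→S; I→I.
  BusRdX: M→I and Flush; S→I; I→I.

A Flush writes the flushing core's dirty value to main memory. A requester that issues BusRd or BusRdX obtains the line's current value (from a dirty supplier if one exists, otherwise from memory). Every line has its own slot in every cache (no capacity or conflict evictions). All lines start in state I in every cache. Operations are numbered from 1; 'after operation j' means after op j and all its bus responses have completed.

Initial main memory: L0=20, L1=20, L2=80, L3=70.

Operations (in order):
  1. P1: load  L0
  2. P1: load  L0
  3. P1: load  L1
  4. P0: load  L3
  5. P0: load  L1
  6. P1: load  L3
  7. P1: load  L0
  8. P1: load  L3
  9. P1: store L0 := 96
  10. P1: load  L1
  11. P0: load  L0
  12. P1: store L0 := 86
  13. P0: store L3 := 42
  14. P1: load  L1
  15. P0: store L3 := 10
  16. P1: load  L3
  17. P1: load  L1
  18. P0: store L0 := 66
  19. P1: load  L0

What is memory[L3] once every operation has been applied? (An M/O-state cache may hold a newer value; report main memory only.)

memory[L3] = 10

step 1: P1: load  L0  ⟶  IS  (L0)  txn=BusRd  M[L0]=20
step 2: P1: load  L0  ⟶  IS  (L0)  txn=∅  M[L0]=20
step 3: P1: load  L1  ⟶  IS  (L1)  txn=BusRd  M[L1]=20
step 4: P0: load  L3  ⟶  SI  (L3)  txn=BusRd  M[L3]=70
step 5: P0: load  L1  ⟶  SS  (L1)  txn=BusRd  M[L1]=20
step 6: P1: load  L3  ⟶  SS  (L3)  txn=BusRd  M[L3]=70
step 7: P1: load  L0  ⟶  IS  (L0)  txn=∅  M[L0]=20
step 8: P1: load  L3  ⟶  SS  (L3)  txn=∅  M[L3]=70
step 9: P1: store L0 := 96  ⟶  IM  (L0)  txn=BusRdX  M[L0]=20
step 10: P1: load  L1  ⟶  SS  (L1)  txn=∅  M[L1]=20
step 11: P0: load  L0  ⟶  SS  (L0)  txn=BusRd+Flush  M[L0]=96
step 12: P1: store L0 := 86  ⟶  IM  (L0)  txn=BusRdX  M[L0]=96
step 13: P0: store L3 := 42  ⟶  MI  (L3)  txn=BusRdX  M[L3]=70
step 14: P1: load  L1  ⟶  SS  (L1)  txn=∅  M[L1]=20
step 15: P0: store L3 := 10  ⟶  MI  (L3)  txn=∅  M[L3]=70
step 16: P1: load  L3  ⟶  SS  (L3)  txn=BusRd+Flush  M[L3]=10
step 17: P1: load  L1  ⟶  SS  (L1)  txn=∅  M[L1]=20
step 18: P0: store L0 := 66  ⟶  MI  (L0)  txn=BusRdX+Flush  M[L0]=86
step 19: P1: load  L0  ⟶  SS  (L0)  txn=BusRd+Flush  M[L0]=66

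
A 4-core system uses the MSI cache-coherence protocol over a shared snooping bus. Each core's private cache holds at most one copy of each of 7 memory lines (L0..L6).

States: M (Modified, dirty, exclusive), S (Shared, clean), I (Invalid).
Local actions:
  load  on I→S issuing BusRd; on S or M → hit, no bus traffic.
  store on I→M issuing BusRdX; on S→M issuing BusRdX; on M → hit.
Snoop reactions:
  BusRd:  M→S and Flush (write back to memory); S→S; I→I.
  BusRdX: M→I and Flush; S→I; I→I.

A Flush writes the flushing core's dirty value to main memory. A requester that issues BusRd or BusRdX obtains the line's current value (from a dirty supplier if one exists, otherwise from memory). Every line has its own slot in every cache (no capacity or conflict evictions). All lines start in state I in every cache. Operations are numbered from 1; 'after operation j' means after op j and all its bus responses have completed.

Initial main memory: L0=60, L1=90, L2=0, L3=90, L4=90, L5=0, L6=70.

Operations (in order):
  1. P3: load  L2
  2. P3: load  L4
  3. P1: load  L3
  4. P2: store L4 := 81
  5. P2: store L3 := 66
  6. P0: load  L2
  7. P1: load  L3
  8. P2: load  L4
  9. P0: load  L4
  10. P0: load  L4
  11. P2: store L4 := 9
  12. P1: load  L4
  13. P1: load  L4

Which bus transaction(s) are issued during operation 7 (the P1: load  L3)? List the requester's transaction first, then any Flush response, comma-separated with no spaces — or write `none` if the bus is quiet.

[1] P3: load  L2 | P0:I, P1:I, P2:I, P3:S(0) | bus: BusRd
[2] P3: load  L4 | P0:I, P1:I, P2:I, P3:S(90) | bus: BusRd
[3] P1: load  L3 | P0:I, P1:S(90), P2:I, P3:I | bus: BusRd
[4] P2: store L4 := 81 | P0:I, P1:I, P2:M(81), P3:I | bus: BusRdX
[5] P2: store L3 := 66 | P0:I, P1:I, P2:M(66), P3:I | bus: BusRdX
[6] P0: load  L2 | P0:S(0), P1:I, P2:I, P3:S(0) | bus: BusRd
[7] P1: load  L3 | P0:I, P1:S(66), P2:S(66), P3:I | bus: BusRd,Flush
[8] P2: load  L4 | P0:I, P1:I, P2:M(81), P3:I | bus: none
[9] P0: load  L4 | P0:S(81), P1:I, P2:S(81), P3:I | bus: BusRd,Flush
[10] P0: load  L4 | P0:S(81), P1:I, P2:S(81), P3:I | bus: none
[11] P2: store L4 := 9 | P0:I, P1:I, P2:M(9), P3:I | bus: BusRdX
[12] P1: load  L4 | P0:I, P1:S(9), P2:S(9), P3:I | bus: BusRd,Flush
[13] P1: load  L4 | P0:I, P1:S(9), P2:S(9), P3:I | bus: none

bus = BusRd,Flush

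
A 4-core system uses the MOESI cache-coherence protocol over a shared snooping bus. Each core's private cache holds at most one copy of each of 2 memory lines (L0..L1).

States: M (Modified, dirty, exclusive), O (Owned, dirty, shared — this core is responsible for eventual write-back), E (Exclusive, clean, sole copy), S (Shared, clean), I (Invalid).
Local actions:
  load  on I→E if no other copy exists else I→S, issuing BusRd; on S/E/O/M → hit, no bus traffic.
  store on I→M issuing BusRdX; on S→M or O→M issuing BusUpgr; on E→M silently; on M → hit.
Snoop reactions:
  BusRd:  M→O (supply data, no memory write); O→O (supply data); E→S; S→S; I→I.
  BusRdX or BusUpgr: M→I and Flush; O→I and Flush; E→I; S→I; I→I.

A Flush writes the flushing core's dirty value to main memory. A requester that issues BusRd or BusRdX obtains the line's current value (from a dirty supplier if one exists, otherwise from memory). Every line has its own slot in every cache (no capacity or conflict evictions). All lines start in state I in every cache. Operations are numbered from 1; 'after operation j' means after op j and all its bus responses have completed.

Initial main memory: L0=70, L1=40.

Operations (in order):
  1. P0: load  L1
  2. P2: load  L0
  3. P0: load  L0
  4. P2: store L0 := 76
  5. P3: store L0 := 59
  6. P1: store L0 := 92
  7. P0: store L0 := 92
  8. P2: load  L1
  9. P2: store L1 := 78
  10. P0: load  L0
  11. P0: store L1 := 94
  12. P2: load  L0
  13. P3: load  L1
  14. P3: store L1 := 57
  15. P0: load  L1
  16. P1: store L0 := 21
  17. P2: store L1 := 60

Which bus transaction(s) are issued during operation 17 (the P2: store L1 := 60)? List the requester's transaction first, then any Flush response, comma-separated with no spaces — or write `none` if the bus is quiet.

1. P0: load  L1  bus=[BusRd]  L1: P0=E P1=I P2=I P3=I  mem[L1]=40
2. P2: load  L0  bus=[BusRd]  L0: P0=I P1=I P2=E P3=I  mem[L0]=70
3. P0: load  L0  bus=[BusRd]  L0: P0=S P1=I P2=S P3=I  mem[L0]=70
4. P2: store L0 := 76  bus=[BusUpgr]  L0: P0=I P1=I P2=M P3=I  mem[L0]=70
5. P3: store L0 := 59  bus=[BusRdX,Flush]  L0: P0=I P1=I P2=I P3=M  mem[L0]=76
6. P1: store L0 := 92  bus=[BusRdX,Flush]  L0: P0=I P1=M P2=I P3=I  mem[L0]=59
7. P0: store L0 := 92  bus=[BusRdX,Flush]  L0: P0=M P1=I P2=I P3=I  mem[L0]=92
8. P2: load  L1  bus=[BusRd]  L1: P0=S P1=I P2=S P3=I  mem[L1]=40
9. P2: store L1 := 78  bus=[BusUpgr]  L1: P0=I P1=I P2=M P3=I  mem[L1]=40
10. P0: load  L0  bus=[-]  L0: P0=M P1=I P2=I P3=I  mem[L0]=92
11. P0: store L1 := 94  bus=[BusRdX,Flush]  L1: P0=M P1=I P2=I P3=I  mem[L1]=78
12. P2: load  L0  bus=[BusRd]  L0: P0=O P1=I P2=S P3=I  mem[L0]=92
13. P3: load  L1  bus=[BusRd]  L1: P0=O P1=I P2=I P3=S  mem[L1]=78
14. P3: store L1 := 57  bus=[BusUpgr,Flush]  L1: P0=I P1=I P2=I P3=M  mem[L1]=94
15. P0: load  L1  bus=[BusRd]  L1: P0=S P1=I P2=I P3=O  mem[L1]=94
16. P1: store L0 := 21  bus=[BusRdX,Flush]  L0: P0=I P1=M P2=I P3=I  mem[L0]=92
17. P2: store L1 := 60  bus=[BusRdX,Flush]  L1: P0=I P1=I P2=M P3=I  mem[L1]=57

bus = BusRdX,Flush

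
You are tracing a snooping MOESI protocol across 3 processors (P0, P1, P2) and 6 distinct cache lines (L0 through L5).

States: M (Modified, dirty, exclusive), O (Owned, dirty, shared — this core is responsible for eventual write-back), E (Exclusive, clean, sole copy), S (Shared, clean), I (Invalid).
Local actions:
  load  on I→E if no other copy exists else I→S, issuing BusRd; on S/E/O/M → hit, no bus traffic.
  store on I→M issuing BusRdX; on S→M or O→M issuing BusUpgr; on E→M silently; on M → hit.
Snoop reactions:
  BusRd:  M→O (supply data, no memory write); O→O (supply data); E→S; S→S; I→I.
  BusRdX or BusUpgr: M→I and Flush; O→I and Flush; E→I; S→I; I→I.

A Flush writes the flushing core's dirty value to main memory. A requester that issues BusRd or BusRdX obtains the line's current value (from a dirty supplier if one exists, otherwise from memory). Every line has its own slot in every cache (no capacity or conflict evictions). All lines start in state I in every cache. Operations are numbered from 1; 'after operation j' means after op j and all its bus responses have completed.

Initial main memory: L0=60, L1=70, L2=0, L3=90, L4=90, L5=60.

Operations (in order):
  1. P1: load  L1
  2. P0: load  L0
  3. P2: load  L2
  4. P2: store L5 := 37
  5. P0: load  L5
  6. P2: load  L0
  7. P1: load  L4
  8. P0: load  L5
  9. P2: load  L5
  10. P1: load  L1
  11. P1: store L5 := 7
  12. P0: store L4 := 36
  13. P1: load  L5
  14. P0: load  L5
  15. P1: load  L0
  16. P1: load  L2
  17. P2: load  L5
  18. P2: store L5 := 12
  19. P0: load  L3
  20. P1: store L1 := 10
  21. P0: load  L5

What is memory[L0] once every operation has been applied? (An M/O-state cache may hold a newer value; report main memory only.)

memory[L0] = 60

1. P1: load  L1  bus=[BusRd]  L1: P0=I P1=E P2=I  mem[L1]=70
2. P0: load  L0  bus=[BusRd]  L0: P0=E P1=I P2=I  mem[L0]=60
3. P2: load  L2  bus=[BusRd]  L2: P0=I P1=I P2=E  mem[L2]=0
4. P2: store L5 := 37  bus=[BusRdX]  L5: P0=I P1=I P2=M  mem[L5]=60
5. P0: load  L5  bus=[BusRd]  L5: P0=S P1=I P2=O  mem[L5]=60
6. P2: load  L0  bus=[BusRd]  L0: P0=S P1=I P2=S  mem[L0]=60
7. P1: load  L4  bus=[BusRd]  L4: P0=I P1=E P2=I  mem[L4]=90
8. P0: load  L5  bus=[-]  L5: P0=S P1=I P2=O  mem[L5]=60
9. P2: load  L5  bus=[-]  L5: P0=S P1=I P2=O  mem[L5]=60
10. P1: load  L1  bus=[-]  L1: P0=I P1=E P2=I  mem[L1]=70
11. P1: store L5 := 7  bus=[BusRdX,Flush]  L5: P0=I P1=M P2=I  mem[L5]=37
12. P0: store L4 := 36  bus=[BusRdX]  L4: P0=M P1=I P2=I  mem[L4]=90
13. P1: load  L5  bus=[-]  L5: P0=I P1=M P2=I  mem[L5]=37
14. P0: load  L5  bus=[BusRd]  L5: P0=S P1=O P2=I  mem[L5]=37
15. P1: load  L0  bus=[BusRd]  L0: P0=S P1=S P2=S  mem[L0]=60
16. P1: load  L2  bus=[BusRd]  L2: P0=I P1=S P2=S  mem[L2]=0
17. P2: load  L5  bus=[BusRd]  L5: P0=S P1=O P2=S  mem[L5]=37
18. P2: store L5 := 12  bus=[BusUpgr,Flush]  L5: P0=I P1=I P2=M  mem[L5]=7
19. P0: load  L3  bus=[BusRd]  L3: P0=E P1=I P2=I  mem[L3]=90
20. P1: store L1 := 10  bus=[-]  L1: P0=I P1=M P2=I  mem[L1]=70
21. P0: load  L5  bus=[BusRd]  L5: P0=S P1=I P2=O  mem[L5]=7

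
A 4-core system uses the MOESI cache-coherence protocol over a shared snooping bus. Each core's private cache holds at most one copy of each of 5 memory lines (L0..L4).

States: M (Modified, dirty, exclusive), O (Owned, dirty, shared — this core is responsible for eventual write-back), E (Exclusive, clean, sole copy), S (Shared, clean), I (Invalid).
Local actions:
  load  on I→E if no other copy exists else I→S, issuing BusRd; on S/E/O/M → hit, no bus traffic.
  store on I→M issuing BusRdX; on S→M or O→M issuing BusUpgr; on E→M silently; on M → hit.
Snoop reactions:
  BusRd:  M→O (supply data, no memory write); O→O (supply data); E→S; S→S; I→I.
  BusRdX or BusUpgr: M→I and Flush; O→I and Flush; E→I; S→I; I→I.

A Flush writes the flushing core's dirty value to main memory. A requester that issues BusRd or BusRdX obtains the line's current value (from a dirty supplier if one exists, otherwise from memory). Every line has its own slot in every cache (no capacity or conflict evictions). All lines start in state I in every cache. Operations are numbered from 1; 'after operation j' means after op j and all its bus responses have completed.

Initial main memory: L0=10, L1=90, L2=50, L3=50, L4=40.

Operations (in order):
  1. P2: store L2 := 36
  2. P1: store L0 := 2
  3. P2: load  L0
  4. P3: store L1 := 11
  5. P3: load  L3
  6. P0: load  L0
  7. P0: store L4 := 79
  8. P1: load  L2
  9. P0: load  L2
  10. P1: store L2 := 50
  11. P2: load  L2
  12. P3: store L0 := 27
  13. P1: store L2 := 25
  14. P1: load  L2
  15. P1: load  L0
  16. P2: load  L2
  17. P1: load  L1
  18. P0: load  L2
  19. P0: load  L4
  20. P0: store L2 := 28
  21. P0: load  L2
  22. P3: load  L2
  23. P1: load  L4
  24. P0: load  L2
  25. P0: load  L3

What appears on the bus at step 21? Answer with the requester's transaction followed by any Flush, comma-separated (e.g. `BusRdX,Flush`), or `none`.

  op1 P2: store L2 := 36 → I/I/M/I on L2; bus BusRdX; mem=50
  op2 P1: store L0 := 2 → I/M/I/I on L0; bus BusRdX; mem=10
  op3 P2: load  L0 → I/O/S/I on L0; bus BusRd; mem=10
  op4 P3: store L1 := 11 → I/I/I/M on L1; bus BusRdX; mem=90
  op5 P3: load  L3 → I/I/I/E on L3; bus BusRd; mem=50
  op6 P0: load  L0 → S/O/S/I on L0; bus BusRd; mem=10
  op7 P0: store L4 := 79 → M/I/I/I on L4; bus BusRdX; mem=40
  op8 P1: load  L2 → I/S/O/I on L2; bus BusRd; mem=50
  op9 P0: load  L2 → S/S/O/I on L2; bus BusRd; mem=50
  op10 P1: store L2 := 50 → I/M/I/I on L2; bus BusUpgr Flush; mem=36
  op11 P2: load  L2 → I/O/S/I on L2; bus BusRd; mem=36
  op12 P3: store L0 := 27 → I/I/I/M on L0; bus BusRdX Flush; mem=2
  op13 P1: store L2 := 25 → I/M/I/I on L2; bus BusUpgr; mem=36
  op14 P1: load  L2 → I/M/I/I on L2; bus (none); mem=36
  op15 P1: load  L0 → I/S/I/O on L0; bus BusRd; mem=2
  op16 P2: load  L2 → I/O/S/I on L2; bus BusRd; mem=36
  op17 P1: load  L1 → I/S/I/O on L1; bus BusRd; mem=90
  op18 P0: load  L2 → S/O/S/I on L2; bus BusRd; mem=36
  op19 P0: load  L4 → M/I/I/I on L4; bus (none); mem=40
  op20 P0: store L2 := 28 → M/I/I/I on L2; bus BusUpgr Flush; mem=25
  op21 P0: load  L2 → M/I/I/I on L2; bus (none); mem=25
  op22 P3: load  L2 → O/I/I/S on L2; bus BusRd; mem=25
  op23 P1: load  L4 → O/S/I/I on L4; bus BusRd; mem=40
  op24 P0: load  L2 → O/I/I/S on L2; bus (none); mem=25
  op25 P0: load  L3 → S/I/I/S on L3; bus BusRd; mem=50

bus = none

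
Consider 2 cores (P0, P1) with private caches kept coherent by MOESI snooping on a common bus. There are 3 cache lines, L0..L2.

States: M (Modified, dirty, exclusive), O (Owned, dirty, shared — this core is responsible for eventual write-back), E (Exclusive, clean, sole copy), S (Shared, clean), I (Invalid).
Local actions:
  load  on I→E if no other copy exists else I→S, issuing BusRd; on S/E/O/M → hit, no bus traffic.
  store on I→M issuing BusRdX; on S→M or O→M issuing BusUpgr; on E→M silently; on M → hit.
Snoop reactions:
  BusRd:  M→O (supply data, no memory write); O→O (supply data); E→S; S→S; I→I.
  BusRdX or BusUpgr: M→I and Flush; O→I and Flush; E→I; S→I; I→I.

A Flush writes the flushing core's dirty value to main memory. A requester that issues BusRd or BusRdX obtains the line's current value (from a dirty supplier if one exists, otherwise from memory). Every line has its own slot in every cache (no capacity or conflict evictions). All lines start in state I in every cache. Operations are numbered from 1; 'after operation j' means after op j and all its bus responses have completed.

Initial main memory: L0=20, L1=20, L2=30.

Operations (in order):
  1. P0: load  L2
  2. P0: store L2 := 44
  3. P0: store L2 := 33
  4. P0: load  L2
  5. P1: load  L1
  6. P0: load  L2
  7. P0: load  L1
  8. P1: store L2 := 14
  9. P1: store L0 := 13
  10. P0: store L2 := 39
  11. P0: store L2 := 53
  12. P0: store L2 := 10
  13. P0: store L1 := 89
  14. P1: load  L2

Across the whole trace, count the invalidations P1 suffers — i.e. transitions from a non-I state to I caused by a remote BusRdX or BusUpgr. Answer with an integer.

1. P0: load  L2  bus=[BusRd]  L2: P0=E P1=I  mem[L2]=30
2. P0: store L2 := 44  bus=[-]  L2: P0=M P1=I  mem[L2]=30
3. P0: store L2 := 33  bus=[-]  L2: P0=M P1=I  mem[L2]=30
4. P0: load  L2  bus=[-]  L2: P0=M P1=I  mem[L2]=30
5. P1: load  L1  bus=[BusRd]  L1: P0=I P1=E  mem[L1]=20
6. P0: load  L2  bus=[-]  L2: P0=M P1=I  mem[L2]=30
7. P0: load  L1  bus=[BusRd]  L1: P0=S P1=S  mem[L1]=20
8. P1: store L2 := 14  bus=[BusRdX,Flush]  L2: P0=I P1=M  mem[L2]=33
9. P1: store L0 := 13  bus=[BusRdX]  L0: P0=I P1=M  mem[L0]=20
10. P0: store L2 := 39  bus=[BusRdX,Flush]  L2: P0=M P1=I  mem[L2]=14
11. P0: store L2 := 53  bus=[-]  L2: P0=M P1=I  mem[L2]=14
12. P0: store L2 := 10  bus=[-]  L2: P0=M P1=I  mem[L2]=14
13. P0: store L1 := 89  bus=[BusUpgr]  L1: P0=M P1=I  mem[L1]=20
14. P1: load  L2  bus=[BusRd]  L2: P0=O P1=S  mem[L2]=14

invalidations = 2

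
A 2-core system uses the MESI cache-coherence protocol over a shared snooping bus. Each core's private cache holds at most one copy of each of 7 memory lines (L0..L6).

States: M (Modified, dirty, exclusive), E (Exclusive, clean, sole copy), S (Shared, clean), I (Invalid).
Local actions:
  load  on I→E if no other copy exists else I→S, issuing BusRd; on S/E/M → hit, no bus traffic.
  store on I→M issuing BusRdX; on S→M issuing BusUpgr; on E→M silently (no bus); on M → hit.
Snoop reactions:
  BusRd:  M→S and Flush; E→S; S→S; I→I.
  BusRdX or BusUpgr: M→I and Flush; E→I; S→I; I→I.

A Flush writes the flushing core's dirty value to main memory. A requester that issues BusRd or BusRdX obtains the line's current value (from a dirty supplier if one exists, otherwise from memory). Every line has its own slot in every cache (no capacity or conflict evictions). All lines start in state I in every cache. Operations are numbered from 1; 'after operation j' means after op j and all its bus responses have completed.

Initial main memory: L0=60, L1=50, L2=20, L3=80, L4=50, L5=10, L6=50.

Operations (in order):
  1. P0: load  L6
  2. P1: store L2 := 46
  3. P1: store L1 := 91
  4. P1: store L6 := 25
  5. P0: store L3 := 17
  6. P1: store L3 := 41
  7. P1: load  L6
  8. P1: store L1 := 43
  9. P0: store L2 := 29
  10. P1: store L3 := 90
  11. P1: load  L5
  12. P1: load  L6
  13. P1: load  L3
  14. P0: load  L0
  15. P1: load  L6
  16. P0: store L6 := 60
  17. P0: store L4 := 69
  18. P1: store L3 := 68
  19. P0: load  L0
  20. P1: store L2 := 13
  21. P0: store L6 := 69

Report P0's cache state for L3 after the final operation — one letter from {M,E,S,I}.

state = I

[1] P0: load  L6 | P0:E(50), P1:I | bus: BusRd
[2] P1: store L2 := 46 | P0:I, P1:M(46) | bus: BusRdX
[3] P1: store L1 := 91 | P0:I, P1:M(91) | bus: BusRdX
[4] P1: store L6 := 25 | P0:I, P1:M(25) | bus: BusRdX
[5] P0: store L3 := 17 | P0:M(17), P1:I | bus: BusRdX
[6] P1: store L3 := 41 | P0:I, P1:M(41) | bus: BusRdX,Flush
[7] P1: load  L6 | P0:I, P1:M(25) | bus: none
[8] P1: store L1 := 43 | P0:I, P1:M(43) | bus: none
[9] P0: store L2 := 29 | P0:M(29), P1:I | bus: BusRdX,Flush
[10] P1: store L3 := 90 | P0:I, P1:M(90) | bus: none
[11] P1: load  L5 | P0:I, P1:E(10) | bus: BusRd
[12] P1: load  L6 | P0:I, P1:M(25) | bus: none
[13] P1: load  L3 | P0:I, P1:M(90) | bus: none
[14] P0: load  L0 | P0:E(60), P1:I | bus: BusRd
[15] P1: load  L6 | P0:I, P1:M(25) | bus: none
[16] P0: store L6 := 60 | P0:M(60), P1:I | bus: BusRdX,Flush
[17] P0: store L4 := 69 | P0:M(69), P1:I | bus: BusRdX
[18] P1: store L3 := 68 | P0:I, P1:M(68) | bus: none
[19] P0: load  L0 | P0:E(60), P1:I | bus: none
[20] P1: store L2 := 13 | P0:I, P1:M(13) | bus: BusRdX,Flush
[21] P0: store L6 := 69 | P0:M(69), P1:I | bus: none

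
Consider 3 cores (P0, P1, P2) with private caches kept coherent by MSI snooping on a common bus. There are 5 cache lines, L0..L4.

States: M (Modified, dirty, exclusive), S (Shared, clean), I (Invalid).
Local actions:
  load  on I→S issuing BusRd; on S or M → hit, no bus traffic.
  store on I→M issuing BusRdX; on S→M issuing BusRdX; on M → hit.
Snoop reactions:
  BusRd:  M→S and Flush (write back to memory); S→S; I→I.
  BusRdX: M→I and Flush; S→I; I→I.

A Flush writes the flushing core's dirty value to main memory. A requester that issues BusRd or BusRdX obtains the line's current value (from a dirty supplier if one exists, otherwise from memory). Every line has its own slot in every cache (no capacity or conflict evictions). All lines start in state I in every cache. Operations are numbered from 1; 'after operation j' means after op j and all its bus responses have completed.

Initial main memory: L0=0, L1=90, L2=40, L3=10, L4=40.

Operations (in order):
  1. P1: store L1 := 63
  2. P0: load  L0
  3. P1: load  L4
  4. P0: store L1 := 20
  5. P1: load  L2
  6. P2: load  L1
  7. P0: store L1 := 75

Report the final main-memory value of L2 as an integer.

memory[L2] = 40

[1] P1: store L1 := 63 | P0:I, P1:M(63), P2:I | bus: BusRdX
[2] P0: load  L0 | P0:S(0), P1:I, P2:I | bus: BusRd
[3] P1: load  L4 | P0:I, P1:S(40), P2:I | bus: BusRd
[4] P0: store L1 := 20 | P0:M(20), P1:I, P2:I | bus: BusRdX,Flush
[5] P1: load  L2 | P0:I, P1:S(40), P2:I | bus: BusRd
[6] P2: load  L1 | P0:S(20), P1:I, P2:S(20) | bus: BusRd,Flush
[7] P0: store L1 := 75 | P0:M(75), P1:I, P2:I | bus: BusRdX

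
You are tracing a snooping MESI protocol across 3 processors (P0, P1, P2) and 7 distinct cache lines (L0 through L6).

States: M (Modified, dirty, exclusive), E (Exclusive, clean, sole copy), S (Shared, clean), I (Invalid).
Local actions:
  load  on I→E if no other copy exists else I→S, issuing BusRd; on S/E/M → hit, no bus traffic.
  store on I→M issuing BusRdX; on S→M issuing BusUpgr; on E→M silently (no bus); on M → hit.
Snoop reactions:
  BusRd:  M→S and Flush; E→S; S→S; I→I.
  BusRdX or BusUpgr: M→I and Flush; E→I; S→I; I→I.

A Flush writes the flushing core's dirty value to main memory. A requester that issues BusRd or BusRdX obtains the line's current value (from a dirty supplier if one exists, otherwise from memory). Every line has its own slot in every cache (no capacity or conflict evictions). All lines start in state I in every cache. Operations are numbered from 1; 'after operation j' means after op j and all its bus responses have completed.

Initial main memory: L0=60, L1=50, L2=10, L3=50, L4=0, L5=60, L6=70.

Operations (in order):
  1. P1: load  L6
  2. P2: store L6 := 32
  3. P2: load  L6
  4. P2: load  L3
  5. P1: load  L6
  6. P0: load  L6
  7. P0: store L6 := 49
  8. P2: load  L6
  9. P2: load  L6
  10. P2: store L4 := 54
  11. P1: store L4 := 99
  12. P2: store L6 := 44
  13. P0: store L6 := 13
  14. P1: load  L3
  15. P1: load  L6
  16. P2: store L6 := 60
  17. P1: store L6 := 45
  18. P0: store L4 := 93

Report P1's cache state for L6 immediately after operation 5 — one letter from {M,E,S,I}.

state = S

[1] P1: load  L6 | P0:I, P1:E(70), P2:I | bus: BusRd
[2] P2: store L6 := 32 | P0:I, P1:I, P2:M(32) | bus: BusRdX
[3] P2: load  L6 | P0:I, P1:I, P2:M(32) | bus: none
[4] P2: load  L3 | P0:I, P1:I, P2:E(50) | bus: BusRd
[5] P1: load  L6 | P0:I, P1:S(32), P2:S(32) | bus: BusRd,Flush
[6] P0: load  L6 | P0:S(32), P1:S(32), P2:S(32) | bus: BusRd
[7] P0: store L6 := 49 | P0:M(49), P1:I, P2:I | bus: BusUpgr
[8] P2: load  L6 | P0:S(49), P1:I, P2:S(49) | bus: BusRd,Flush
[9] P2: load  L6 | P0:S(49), P1:I, P2:S(49) | bus: none
[10] P2: store L4 := 54 | P0:I, P1:I, P2:M(54) | bus: BusRdX
[11] P1: store L4 := 99 | P0:I, P1:M(99), P2:I | bus: BusRdX,Flush
[12] P2: store L6 := 44 | P0:I, P1:I, P2:M(44) | bus: BusUpgr
[13] P0: store L6 := 13 | P0:M(13), P1:I, P2:I | bus: BusRdX,Flush
[14] P1: load  L3 | P0:I, P1:S(50), P2:S(50) | bus: BusRd
[15] P1: load  L6 | P0:S(13), P1:S(13), P2:I | bus: BusRd,Flush
[16] P2: store L6 := 60 | P0:I, P1:I, P2:M(60) | bus: BusRdX
[17] P1: store L6 := 45 | P0:I, P1:M(45), P2:I | bus: BusRdX,Flush
[18] P0: store L4 := 93 | P0:M(93), P1:I, P2:I | bus: BusRdX,Flush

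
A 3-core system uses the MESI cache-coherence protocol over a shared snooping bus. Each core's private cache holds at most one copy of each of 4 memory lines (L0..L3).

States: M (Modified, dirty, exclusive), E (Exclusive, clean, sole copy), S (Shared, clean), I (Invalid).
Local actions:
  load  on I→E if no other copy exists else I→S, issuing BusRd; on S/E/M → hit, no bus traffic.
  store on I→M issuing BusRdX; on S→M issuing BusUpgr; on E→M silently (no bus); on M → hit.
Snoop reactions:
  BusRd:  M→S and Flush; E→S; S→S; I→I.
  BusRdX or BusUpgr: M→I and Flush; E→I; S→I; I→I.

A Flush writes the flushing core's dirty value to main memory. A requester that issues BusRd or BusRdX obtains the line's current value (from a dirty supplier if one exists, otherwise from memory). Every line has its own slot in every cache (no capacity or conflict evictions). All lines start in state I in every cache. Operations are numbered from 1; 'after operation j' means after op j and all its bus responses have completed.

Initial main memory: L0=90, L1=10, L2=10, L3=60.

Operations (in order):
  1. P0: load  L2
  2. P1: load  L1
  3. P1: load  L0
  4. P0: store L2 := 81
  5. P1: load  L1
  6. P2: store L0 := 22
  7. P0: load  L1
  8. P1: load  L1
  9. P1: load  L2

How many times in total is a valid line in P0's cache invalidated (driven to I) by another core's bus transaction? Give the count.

step 1: P0: load  L2  ⟶  EII  (L2)  txn=BusRd  M[L2]=10
step 2: P1: load  L1  ⟶  IEI  (L1)  txn=BusRd  M[L1]=10
step 3: P1: load  L0  ⟶  IEI  (L0)  txn=BusRd  M[L0]=90
step 4: P0: store L2 := 81  ⟶  MII  (L2)  txn=∅  M[L2]=10
step 5: P1: load  L1  ⟶  IEI  (L1)  txn=∅  M[L1]=10
step 6: P2: store L0 := 22  ⟶  IIM  (L0)  txn=BusRdX  M[L0]=90
step 7: P0: load  L1  ⟶  SSI  (L1)  txn=BusRd  M[L1]=10
step 8: P1: load  L1  ⟶  SSI  (L1)  txn=∅  M[L1]=10
step 9: P1: load  L2  ⟶  SSI  (L2)  txn=BusRd+Flush  M[L2]=81

invalidations = 0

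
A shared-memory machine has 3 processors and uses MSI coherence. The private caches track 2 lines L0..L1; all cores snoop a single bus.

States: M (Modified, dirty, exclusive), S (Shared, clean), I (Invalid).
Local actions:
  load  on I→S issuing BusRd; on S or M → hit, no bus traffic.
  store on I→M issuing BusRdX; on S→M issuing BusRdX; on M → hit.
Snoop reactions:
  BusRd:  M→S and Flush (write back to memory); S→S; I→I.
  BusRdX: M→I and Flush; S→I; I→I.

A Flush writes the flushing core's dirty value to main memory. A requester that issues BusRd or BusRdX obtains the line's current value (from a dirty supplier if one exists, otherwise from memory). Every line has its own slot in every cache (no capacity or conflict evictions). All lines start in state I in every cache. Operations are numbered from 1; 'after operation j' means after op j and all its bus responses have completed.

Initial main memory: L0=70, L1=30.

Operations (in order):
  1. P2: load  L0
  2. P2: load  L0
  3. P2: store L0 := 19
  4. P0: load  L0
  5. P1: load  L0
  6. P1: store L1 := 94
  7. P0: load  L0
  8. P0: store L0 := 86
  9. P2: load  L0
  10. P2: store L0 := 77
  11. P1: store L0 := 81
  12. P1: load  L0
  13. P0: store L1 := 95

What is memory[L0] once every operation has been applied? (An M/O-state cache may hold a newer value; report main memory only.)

1. P2: load  L0  bus=[BusRd]  L0: P0=I P1=I P2=S  mem[L0]=70
2. P2: load  L0  bus=[-]  L0: P0=I P1=I P2=S  mem[L0]=70
3. P2: store L0 := 19  bus=[BusRdX]  L0: P0=I P1=I P2=M  mem[L0]=70
4. P0: load  L0  bus=[BusRd,Flush]  L0: P0=S P1=I P2=S  mem[L0]=19
5. P1: load  L0  bus=[BusRd]  L0: P0=S P1=S P2=S  mem[L0]=19
6. P1: store L1 := 94  bus=[BusRdX]  L1: P0=I P1=M P2=I  mem[L1]=30
7. P0: load  L0  bus=[-]  L0: P0=S P1=S P2=S  mem[L0]=19
8. P0: store L0 := 86  bus=[BusRdX]  L0: P0=M P1=I P2=I  mem[L0]=19
9. P2: load  L0  bus=[BusRd,Flush]  L0: P0=S P1=I P2=S  mem[L0]=86
10. P2: store L0 := 77  bus=[BusRdX]  L0: P0=I P1=I P2=M  mem[L0]=86
11. P1: store L0 := 81  bus=[BusRdX,Flush]  L0: P0=I P1=M P2=I  mem[L0]=77
12. P1: load  L0  bus=[-]  L0: P0=I P1=M P2=I  mem[L0]=77
13. P0: store L1 := 95  bus=[BusRdX,Flush]  L1: P0=M P1=I P2=I  mem[L1]=94

memory[L0] = 77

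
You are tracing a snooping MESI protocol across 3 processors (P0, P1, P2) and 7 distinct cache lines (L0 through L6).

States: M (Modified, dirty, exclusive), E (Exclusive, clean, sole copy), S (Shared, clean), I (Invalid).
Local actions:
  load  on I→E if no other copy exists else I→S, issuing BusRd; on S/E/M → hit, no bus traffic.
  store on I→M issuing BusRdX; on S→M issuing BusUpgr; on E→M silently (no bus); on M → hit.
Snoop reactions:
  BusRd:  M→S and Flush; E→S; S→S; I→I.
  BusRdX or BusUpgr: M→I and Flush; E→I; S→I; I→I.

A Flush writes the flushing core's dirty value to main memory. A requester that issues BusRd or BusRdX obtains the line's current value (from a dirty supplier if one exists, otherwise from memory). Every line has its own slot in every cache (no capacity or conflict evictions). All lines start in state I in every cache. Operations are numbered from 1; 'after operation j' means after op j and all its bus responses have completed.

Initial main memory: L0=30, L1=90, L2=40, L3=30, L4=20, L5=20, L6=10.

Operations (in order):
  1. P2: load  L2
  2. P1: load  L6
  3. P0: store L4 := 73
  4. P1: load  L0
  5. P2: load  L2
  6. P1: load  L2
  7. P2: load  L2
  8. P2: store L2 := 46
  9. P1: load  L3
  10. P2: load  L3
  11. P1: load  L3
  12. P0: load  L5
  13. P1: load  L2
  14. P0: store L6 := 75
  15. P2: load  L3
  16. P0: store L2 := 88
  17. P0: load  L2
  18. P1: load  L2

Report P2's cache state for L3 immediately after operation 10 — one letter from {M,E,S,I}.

step 1: P2: load  L2  ⟶  IIE  (L2)  txn=BusRd  M[L2]=40
step 2: P1: load  L6  ⟶  IEI  (L6)  txn=BusRd  M[L6]=10
step 3: P0: store L4 := 73  ⟶  MII  (L4)  txn=BusRdX  M[L4]=20
step 4: P1: load  L0  ⟶  IEI  (L0)  txn=BusRd  M[L0]=30
step 5: P2: load  L2  ⟶  IIE  (L2)  txn=∅  M[L2]=40
step 6: P1: load  L2  ⟶  ISS  (L2)  txn=BusRd  M[L2]=40
step 7: P2: load  L2  ⟶  ISS  (L2)  txn=∅  M[L2]=40
step 8: P2: store L2 := 46  ⟶  IIM  (L2)  txn=BusUpgr  M[L2]=40
step 9: P1: load  L3  ⟶  IEI  (L3)  txn=BusRd  M[L3]=30
step 10: P2: load  L3  ⟶  ISS  (L3)  txn=BusRd  M[L3]=30
step 11: P1: load  L3  ⟶  ISS  (L3)  txn=∅  M[L3]=30
step 12: P0: load  L5  ⟶  EII  (L5)  txn=BusRd  M[L5]=20
step 13: P1: load  L2  ⟶  ISS  (L2)  txn=BusRd+Flush  M[L2]=46
step 14: P0: store L6 := 75  ⟶  MII  (L6)  txn=BusRdX  M[L6]=10
step 15: P2: load  L3  ⟶  ISS  (L3)  txn=∅  M[L3]=30
step 16: P0: store L2 := 88  ⟶  MII  (L2)  txn=BusRdX  M[L2]=46
step 17: P0: load  L2  ⟶  MII  (L2)  txn=∅  M[L2]=46
step 18: P1: load  L2  ⟶  SSI  (L2)  txn=BusRd+Flush  M[L2]=88

state = S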